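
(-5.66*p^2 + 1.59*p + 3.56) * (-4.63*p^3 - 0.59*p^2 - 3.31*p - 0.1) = 26.2058*p^5 - 4.0223*p^4 + 1.3137*p^3 - 6.7973*p^2 - 11.9426*p - 0.356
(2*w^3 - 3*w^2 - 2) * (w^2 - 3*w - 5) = 2*w^5 - 9*w^4 - w^3 + 13*w^2 + 6*w + 10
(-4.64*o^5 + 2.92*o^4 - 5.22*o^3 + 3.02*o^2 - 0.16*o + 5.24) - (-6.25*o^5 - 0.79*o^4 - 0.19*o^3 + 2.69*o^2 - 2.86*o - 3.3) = 1.61*o^5 + 3.71*o^4 - 5.03*o^3 + 0.33*o^2 + 2.7*o + 8.54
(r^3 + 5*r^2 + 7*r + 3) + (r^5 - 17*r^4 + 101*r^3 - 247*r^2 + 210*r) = r^5 - 17*r^4 + 102*r^3 - 242*r^2 + 217*r + 3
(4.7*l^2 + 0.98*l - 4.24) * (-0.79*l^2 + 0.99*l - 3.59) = -3.713*l^4 + 3.8788*l^3 - 12.5532*l^2 - 7.7158*l + 15.2216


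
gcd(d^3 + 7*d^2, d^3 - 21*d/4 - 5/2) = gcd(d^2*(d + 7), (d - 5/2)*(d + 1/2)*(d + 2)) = 1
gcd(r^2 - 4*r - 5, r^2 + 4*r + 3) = r + 1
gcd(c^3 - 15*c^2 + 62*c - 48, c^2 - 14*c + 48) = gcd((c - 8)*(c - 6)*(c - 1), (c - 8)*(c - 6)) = c^2 - 14*c + 48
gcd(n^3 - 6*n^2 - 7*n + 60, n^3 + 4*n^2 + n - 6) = n + 3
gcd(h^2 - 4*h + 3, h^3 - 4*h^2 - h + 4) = h - 1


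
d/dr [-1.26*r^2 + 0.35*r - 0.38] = 0.35 - 2.52*r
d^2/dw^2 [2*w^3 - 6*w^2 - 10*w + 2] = 12*w - 12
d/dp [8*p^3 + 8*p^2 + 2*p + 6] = 24*p^2 + 16*p + 2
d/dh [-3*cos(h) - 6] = 3*sin(h)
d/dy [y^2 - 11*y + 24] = 2*y - 11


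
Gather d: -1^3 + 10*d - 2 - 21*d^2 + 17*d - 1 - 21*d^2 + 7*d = -42*d^2 + 34*d - 4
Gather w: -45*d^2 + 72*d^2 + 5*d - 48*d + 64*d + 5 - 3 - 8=27*d^2 + 21*d - 6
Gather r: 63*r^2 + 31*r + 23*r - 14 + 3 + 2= 63*r^2 + 54*r - 9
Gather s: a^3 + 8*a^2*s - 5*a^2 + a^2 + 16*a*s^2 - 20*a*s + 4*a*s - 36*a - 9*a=a^3 - 4*a^2 + 16*a*s^2 - 45*a + s*(8*a^2 - 16*a)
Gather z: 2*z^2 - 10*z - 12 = 2*z^2 - 10*z - 12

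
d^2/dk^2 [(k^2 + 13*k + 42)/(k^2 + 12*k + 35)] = 2/(k^3 + 15*k^2 + 75*k + 125)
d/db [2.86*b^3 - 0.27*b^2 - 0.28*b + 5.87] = 8.58*b^2 - 0.54*b - 0.28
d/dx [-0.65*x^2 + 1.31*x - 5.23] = 1.31 - 1.3*x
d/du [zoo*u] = zoo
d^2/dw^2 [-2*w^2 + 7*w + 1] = -4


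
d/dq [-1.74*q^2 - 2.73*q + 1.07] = -3.48*q - 2.73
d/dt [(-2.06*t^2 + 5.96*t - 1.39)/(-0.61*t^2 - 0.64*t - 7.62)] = (4.954*t^2 + 29.6986*t - 46.3048)/(0.3721*t^4 + 0.7808*t^3 + 9.706*t^2 + 9.7536*t + 58.0644)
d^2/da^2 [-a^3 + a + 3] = -6*a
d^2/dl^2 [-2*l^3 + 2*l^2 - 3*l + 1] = 4 - 12*l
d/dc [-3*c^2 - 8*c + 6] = -6*c - 8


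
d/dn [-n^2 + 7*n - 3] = 7 - 2*n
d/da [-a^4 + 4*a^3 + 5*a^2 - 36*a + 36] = -4*a^3 + 12*a^2 + 10*a - 36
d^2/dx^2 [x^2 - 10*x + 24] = 2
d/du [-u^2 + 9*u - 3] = 9 - 2*u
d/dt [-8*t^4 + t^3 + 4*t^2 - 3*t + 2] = -32*t^3 + 3*t^2 + 8*t - 3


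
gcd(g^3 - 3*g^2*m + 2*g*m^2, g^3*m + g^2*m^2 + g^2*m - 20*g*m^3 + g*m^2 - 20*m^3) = 1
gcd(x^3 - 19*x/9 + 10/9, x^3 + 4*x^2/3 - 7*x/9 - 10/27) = x^2 + x - 10/9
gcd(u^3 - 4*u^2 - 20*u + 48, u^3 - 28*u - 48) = u^2 - 2*u - 24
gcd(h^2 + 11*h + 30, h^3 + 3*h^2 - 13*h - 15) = h + 5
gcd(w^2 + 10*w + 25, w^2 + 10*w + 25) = w^2 + 10*w + 25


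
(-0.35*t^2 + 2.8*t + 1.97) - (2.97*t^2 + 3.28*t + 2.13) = -3.32*t^2 - 0.48*t - 0.16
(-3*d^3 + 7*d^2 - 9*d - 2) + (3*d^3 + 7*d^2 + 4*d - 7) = 14*d^2 - 5*d - 9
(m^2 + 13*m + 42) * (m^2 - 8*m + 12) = m^4 + 5*m^3 - 50*m^2 - 180*m + 504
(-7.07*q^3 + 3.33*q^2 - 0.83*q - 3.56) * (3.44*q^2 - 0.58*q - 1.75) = -24.3208*q^5 + 15.5558*q^4 + 7.5859*q^3 - 17.5925*q^2 + 3.5173*q + 6.23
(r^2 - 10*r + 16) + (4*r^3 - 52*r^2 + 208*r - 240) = 4*r^3 - 51*r^2 + 198*r - 224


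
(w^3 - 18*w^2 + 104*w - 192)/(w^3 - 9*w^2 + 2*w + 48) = (w^2 - 10*w + 24)/(w^2 - w - 6)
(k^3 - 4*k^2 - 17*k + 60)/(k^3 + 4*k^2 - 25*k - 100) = (k - 3)/(k + 5)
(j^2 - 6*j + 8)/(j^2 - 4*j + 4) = (j - 4)/(j - 2)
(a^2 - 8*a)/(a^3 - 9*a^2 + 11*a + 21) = a*(a - 8)/(a^3 - 9*a^2 + 11*a + 21)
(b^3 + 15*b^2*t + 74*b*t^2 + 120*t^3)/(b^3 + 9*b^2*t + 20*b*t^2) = (b + 6*t)/b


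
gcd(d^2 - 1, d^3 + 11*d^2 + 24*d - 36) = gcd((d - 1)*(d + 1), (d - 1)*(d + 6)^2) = d - 1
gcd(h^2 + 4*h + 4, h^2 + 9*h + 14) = h + 2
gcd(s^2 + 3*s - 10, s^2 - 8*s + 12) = s - 2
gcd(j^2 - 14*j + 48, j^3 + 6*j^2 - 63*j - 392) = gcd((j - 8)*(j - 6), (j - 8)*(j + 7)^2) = j - 8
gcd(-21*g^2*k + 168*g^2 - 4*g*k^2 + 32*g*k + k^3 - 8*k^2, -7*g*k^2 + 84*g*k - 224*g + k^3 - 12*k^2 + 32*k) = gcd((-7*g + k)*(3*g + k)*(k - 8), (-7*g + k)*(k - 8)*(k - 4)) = 7*g*k - 56*g - k^2 + 8*k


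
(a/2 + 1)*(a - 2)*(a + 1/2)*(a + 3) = a^4/2 + 7*a^3/4 - 5*a^2/4 - 7*a - 3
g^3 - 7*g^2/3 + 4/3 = (g - 2)*(g - 1)*(g + 2/3)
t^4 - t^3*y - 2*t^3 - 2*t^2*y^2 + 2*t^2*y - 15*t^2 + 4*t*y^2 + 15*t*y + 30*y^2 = (t - 5)*(t + 3)*(t - 2*y)*(t + y)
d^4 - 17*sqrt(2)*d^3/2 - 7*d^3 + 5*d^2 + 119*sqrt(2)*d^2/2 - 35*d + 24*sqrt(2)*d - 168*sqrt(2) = (d - 7)*(d - 8*sqrt(2))*(d - 3*sqrt(2)/2)*(d + sqrt(2))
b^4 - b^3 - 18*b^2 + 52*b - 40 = (b - 2)^3*(b + 5)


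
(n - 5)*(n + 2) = n^2 - 3*n - 10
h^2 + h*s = h*(h + s)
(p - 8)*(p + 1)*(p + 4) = p^3 - 3*p^2 - 36*p - 32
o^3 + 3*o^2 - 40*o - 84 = (o - 6)*(o + 2)*(o + 7)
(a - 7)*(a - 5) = a^2 - 12*a + 35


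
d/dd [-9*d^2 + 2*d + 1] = 2 - 18*d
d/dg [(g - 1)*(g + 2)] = 2*g + 1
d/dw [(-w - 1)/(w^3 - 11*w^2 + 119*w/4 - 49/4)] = 32*(w^3 - 4*w^2 - 11*w + 21)/(16*w^6 - 352*w^5 + 2888*w^4 - 10864*w^3 + 18473*w^2 - 11662*w + 2401)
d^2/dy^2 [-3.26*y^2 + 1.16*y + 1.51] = -6.52000000000000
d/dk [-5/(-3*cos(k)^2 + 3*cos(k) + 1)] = 15*(2*cos(k) - 1)*sin(k)/(-3*cos(k)^2 + 3*cos(k) + 1)^2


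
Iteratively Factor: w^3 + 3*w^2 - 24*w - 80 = (w + 4)*(w^2 - w - 20) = (w - 5)*(w + 4)*(w + 4)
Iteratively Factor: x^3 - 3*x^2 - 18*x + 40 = (x + 4)*(x^2 - 7*x + 10) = (x - 5)*(x + 4)*(x - 2)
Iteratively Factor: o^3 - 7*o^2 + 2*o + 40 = (o - 5)*(o^2 - 2*o - 8) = (o - 5)*(o - 4)*(o + 2)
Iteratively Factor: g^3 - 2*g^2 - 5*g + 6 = (g + 2)*(g^2 - 4*g + 3) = (g - 1)*(g + 2)*(g - 3)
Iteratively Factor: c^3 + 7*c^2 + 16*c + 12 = (c + 2)*(c^2 + 5*c + 6) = (c + 2)^2*(c + 3)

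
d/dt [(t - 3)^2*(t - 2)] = (t - 3)*(3*t - 7)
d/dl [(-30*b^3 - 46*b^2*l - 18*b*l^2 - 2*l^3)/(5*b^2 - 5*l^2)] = 2*(-23*b^2 - 2*b*l + l^2)/(5*(b^2 - 2*b*l + l^2))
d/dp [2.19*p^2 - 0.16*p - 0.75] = 4.38*p - 0.16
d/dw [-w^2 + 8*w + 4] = 8 - 2*w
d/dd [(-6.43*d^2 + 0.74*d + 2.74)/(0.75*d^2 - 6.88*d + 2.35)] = (43.6834*d^2 - 34.331*d + 20.5902)/(0.5625*d^4 - 10.32*d^3 + 50.8594*d^2 - 32.336*d + 5.5225)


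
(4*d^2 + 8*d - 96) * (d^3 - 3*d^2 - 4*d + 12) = 4*d^5 - 4*d^4 - 136*d^3 + 304*d^2 + 480*d - 1152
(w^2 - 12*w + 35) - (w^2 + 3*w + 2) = 33 - 15*w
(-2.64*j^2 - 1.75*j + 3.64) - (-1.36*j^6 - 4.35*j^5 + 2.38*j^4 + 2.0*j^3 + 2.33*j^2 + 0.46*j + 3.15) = 1.36*j^6 + 4.35*j^5 - 2.38*j^4 - 2.0*j^3 - 4.97*j^2 - 2.21*j + 0.49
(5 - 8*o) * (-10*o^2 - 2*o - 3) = 80*o^3 - 34*o^2 + 14*o - 15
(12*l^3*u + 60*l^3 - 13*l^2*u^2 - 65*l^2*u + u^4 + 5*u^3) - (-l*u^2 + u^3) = 12*l^3*u + 60*l^3 - 13*l^2*u^2 - 65*l^2*u + l*u^2 + u^4 + 4*u^3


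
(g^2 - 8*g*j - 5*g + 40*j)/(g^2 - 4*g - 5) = (g - 8*j)/(g + 1)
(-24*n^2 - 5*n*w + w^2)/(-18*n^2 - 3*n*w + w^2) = (-8*n + w)/(-6*n + w)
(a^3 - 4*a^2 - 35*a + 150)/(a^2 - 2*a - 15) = (a^2 + a - 30)/(a + 3)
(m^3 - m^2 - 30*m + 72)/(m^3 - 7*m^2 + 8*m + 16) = (m^2 + 3*m - 18)/(m^2 - 3*m - 4)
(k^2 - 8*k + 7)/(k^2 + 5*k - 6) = (k - 7)/(k + 6)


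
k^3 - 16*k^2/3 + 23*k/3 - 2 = (k - 3)*(k - 2)*(k - 1/3)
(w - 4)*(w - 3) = w^2 - 7*w + 12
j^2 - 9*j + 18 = (j - 6)*(j - 3)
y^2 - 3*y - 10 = (y - 5)*(y + 2)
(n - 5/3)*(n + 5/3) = n^2 - 25/9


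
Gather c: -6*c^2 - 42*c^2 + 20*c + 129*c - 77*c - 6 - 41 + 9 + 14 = -48*c^2 + 72*c - 24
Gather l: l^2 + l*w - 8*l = l^2 + l*(w - 8)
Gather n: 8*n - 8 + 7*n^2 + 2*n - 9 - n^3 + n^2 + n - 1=-n^3 + 8*n^2 + 11*n - 18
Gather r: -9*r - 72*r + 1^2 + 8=9 - 81*r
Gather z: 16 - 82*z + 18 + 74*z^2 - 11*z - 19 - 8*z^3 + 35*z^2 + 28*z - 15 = -8*z^3 + 109*z^2 - 65*z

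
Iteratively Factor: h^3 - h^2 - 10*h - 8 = (h - 4)*(h^2 + 3*h + 2) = (h - 4)*(h + 2)*(h + 1)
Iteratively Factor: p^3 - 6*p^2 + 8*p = (p - 4)*(p^2 - 2*p) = (p - 4)*(p - 2)*(p)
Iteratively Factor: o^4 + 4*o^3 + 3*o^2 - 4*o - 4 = (o - 1)*(o^3 + 5*o^2 + 8*o + 4) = (o - 1)*(o + 1)*(o^2 + 4*o + 4) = (o - 1)*(o + 1)*(o + 2)*(o + 2)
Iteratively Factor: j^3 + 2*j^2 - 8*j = (j)*(j^2 + 2*j - 8) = j*(j - 2)*(j + 4)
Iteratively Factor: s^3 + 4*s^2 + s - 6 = (s - 1)*(s^2 + 5*s + 6) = (s - 1)*(s + 3)*(s + 2)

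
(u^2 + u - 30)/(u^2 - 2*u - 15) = (u + 6)/(u + 3)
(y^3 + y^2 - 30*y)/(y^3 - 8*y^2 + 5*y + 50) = y*(y + 6)/(y^2 - 3*y - 10)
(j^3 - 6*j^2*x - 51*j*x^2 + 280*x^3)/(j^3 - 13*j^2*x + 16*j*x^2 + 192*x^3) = (-j^2 - 2*j*x + 35*x^2)/(-j^2 + 5*j*x + 24*x^2)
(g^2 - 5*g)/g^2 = (g - 5)/g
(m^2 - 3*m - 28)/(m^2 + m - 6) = (m^2 - 3*m - 28)/(m^2 + m - 6)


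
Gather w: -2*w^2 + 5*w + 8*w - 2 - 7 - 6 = -2*w^2 + 13*w - 15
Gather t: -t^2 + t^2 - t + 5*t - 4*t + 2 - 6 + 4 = 0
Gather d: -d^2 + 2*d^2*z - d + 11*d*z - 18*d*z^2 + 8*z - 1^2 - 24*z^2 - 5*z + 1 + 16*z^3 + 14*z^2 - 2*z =d^2*(2*z - 1) + d*(-18*z^2 + 11*z - 1) + 16*z^3 - 10*z^2 + z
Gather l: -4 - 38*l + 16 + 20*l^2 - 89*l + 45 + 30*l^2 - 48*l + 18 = 50*l^2 - 175*l + 75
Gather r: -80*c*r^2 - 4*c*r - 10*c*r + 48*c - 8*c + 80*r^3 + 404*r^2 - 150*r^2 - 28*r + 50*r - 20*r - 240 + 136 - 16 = 40*c + 80*r^3 + r^2*(254 - 80*c) + r*(2 - 14*c) - 120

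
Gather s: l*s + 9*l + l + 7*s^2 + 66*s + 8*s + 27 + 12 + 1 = 10*l + 7*s^2 + s*(l + 74) + 40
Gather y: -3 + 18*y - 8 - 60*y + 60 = 49 - 42*y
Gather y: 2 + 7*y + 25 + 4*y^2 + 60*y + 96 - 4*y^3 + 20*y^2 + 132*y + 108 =-4*y^3 + 24*y^2 + 199*y + 231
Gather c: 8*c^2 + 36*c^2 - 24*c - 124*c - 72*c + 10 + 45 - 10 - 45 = 44*c^2 - 220*c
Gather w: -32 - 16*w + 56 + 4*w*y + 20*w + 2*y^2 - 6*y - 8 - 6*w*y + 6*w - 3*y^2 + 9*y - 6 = w*(10 - 2*y) - y^2 + 3*y + 10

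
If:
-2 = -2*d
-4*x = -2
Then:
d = 1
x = 1/2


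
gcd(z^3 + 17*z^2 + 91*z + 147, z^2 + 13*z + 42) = z + 7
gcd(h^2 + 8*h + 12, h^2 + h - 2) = h + 2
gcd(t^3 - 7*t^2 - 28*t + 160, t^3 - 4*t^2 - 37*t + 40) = t^2 - 3*t - 40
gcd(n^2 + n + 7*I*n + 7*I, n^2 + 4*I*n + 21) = n + 7*I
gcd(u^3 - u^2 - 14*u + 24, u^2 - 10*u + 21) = u - 3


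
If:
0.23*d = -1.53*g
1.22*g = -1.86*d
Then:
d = 0.00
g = 0.00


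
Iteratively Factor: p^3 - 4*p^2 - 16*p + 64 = (p - 4)*(p^2 - 16) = (p - 4)*(p + 4)*(p - 4)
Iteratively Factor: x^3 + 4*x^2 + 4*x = (x + 2)*(x^2 + 2*x) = x*(x + 2)*(x + 2)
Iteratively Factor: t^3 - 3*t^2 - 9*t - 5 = (t + 1)*(t^2 - 4*t - 5) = (t - 5)*(t + 1)*(t + 1)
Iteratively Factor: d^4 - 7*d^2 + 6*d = (d)*(d^3 - 7*d + 6) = d*(d - 2)*(d^2 + 2*d - 3) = d*(d - 2)*(d - 1)*(d + 3)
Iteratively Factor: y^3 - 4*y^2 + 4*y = (y - 2)*(y^2 - 2*y) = y*(y - 2)*(y - 2)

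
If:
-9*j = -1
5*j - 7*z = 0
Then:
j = 1/9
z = 5/63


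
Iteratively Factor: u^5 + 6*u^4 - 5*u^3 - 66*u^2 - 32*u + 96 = (u + 2)*(u^4 + 4*u^3 - 13*u^2 - 40*u + 48) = (u - 3)*(u + 2)*(u^3 + 7*u^2 + 8*u - 16) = (u - 3)*(u - 1)*(u + 2)*(u^2 + 8*u + 16) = (u - 3)*(u - 1)*(u + 2)*(u + 4)*(u + 4)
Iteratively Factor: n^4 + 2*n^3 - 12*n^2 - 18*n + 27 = (n - 1)*(n^3 + 3*n^2 - 9*n - 27) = (n - 1)*(n + 3)*(n^2 - 9) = (n - 1)*(n + 3)^2*(n - 3)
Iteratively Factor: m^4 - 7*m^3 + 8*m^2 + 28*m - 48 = (m + 2)*(m^3 - 9*m^2 + 26*m - 24) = (m - 4)*(m + 2)*(m^2 - 5*m + 6) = (m - 4)*(m - 2)*(m + 2)*(m - 3)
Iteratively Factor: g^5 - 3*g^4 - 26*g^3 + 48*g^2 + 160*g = (g - 5)*(g^4 + 2*g^3 - 16*g^2 - 32*g) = (g - 5)*(g + 2)*(g^3 - 16*g) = (g - 5)*(g + 2)*(g + 4)*(g^2 - 4*g) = g*(g - 5)*(g + 2)*(g + 4)*(g - 4)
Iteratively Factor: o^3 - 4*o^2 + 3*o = (o)*(o^2 - 4*o + 3) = o*(o - 1)*(o - 3)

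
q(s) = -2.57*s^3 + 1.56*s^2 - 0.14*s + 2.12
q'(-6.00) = -296.42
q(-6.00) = 614.24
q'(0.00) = -0.14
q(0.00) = 2.12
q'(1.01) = -4.85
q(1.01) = 0.92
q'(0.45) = -0.30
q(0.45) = 2.14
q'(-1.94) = -35.21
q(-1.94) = 27.03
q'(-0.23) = -1.27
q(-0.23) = 2.27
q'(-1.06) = -12.11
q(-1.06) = 7.08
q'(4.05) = -113.97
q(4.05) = -143.58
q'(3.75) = -96.86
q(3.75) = -111.99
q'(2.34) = -35.06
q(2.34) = -22.59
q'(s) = -7.71*s^2 + 3.12*s - 0.14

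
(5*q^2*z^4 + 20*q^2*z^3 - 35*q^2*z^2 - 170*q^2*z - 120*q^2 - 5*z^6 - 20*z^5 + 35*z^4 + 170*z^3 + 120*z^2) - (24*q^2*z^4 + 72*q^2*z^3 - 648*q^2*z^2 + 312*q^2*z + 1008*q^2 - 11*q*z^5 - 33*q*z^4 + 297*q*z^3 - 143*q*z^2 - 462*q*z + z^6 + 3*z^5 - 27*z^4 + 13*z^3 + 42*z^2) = -19*q^2*z^4 - 52*q^2*z^3 + 613*q^2*z^2 - 482*q^2*z - 1128*q^2 + 11*q*z^5 + 33*q*z^4 - 297*q*z^3 + 143*q*z^2 + 462*q*z - 6*z^6 - 23*z^5 + 62*z^4 + 157*z^3 + 78*z^2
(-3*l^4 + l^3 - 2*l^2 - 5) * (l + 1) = -3*l^5 - 2*l^4 - l^3 - 2*l^2 - 5*l - 5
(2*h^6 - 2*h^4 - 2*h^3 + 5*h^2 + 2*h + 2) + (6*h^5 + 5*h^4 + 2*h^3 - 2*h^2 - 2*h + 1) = 2*h^6 + 6*h^5 + 3*h^4 + 3*h^2 + 3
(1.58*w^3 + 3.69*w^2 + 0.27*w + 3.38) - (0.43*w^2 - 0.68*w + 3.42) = 1.58*w^3 + 3.26*w^2 + 0.95*w - 0.04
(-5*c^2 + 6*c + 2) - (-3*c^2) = -2*c^2 + 6*c + 2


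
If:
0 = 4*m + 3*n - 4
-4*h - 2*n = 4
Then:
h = -n/2 - 1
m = 1 - 3*n/4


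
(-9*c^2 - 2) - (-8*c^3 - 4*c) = 8*c^3 - 9*c^2 + 4*c - 2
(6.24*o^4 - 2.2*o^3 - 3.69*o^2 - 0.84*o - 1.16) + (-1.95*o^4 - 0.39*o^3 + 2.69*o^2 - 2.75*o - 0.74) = 4.29*o^4 - 2.59*o^3 - 1.0*o^2 - 3.59*o - 1.9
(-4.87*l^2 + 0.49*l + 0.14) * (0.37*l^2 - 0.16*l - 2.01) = -1.8019*l^4 + 0.9605*l^3 + 9.7621*l^2 - 1.0073*l - 0.2814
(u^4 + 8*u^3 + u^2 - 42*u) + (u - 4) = u^4 + 8*u^3 + u^2 - 41*u - 4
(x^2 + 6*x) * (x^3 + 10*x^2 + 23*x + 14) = x^5 + 16*x^4 + 83*x^3 + 152*x^2 + 84*x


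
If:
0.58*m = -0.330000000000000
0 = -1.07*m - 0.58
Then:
No Solution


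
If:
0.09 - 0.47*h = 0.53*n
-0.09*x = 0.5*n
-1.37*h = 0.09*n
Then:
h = -0.01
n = 0.18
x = -1.00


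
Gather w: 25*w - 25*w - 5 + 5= 0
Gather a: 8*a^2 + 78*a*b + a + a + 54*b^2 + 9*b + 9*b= 8*a^2 + a*(78*b + 2) + 54*b^2 + 18*b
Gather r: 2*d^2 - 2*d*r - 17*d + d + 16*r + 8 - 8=2*d^2 - 16*d + r*(16 - 2*d)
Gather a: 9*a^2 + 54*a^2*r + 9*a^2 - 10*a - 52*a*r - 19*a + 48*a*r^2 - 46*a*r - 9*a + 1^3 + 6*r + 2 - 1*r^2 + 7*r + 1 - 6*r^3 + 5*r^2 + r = a^2*(54*r + 18) + a*(48*r^2 - 98*r - 38) - 6*r^3 + 4*r^2 + 14*r + 4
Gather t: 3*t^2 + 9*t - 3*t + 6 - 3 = 3*t^2 + 6*t + 3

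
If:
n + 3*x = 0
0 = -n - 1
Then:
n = -1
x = 1/3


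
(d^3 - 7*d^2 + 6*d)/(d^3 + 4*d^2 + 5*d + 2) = d*(d^2 - 7*d + 6)/(d^3 + 4*d^2 + 5*d + 2)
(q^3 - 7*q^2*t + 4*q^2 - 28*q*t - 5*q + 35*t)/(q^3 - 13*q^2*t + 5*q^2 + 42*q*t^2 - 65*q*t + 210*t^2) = (q - 1)/(q - 6*t)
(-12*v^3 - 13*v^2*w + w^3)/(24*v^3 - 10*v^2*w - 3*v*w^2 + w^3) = (-v - w)/(2*v - w)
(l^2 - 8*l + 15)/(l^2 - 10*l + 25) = (l - 3)/(l - 5)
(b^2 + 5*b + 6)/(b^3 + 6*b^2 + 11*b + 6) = 1/(b + 1)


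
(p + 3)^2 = p^2 + 6*p + 9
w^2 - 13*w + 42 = (w - 7)*(w - 6)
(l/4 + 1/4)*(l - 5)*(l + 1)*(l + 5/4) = l^4/4 - 7*l^3/16 - 51*l^2/16 - 65*l/16 - 25/16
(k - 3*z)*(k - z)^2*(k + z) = k^4 - 4*k^3*z + 2*k^2*z^2 + 4*k*z^3 - 3*z^4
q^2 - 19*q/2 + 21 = (q - 6)*(q - 7/2)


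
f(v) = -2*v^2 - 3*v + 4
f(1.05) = -1.36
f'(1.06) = -7.24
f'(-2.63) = 7.52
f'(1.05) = -7.20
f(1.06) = -1.43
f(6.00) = -86.00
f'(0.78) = -6.12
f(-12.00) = -248.00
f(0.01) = 3.97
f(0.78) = 0.44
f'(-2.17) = 5.68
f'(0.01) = -3.04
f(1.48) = -4.82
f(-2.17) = 1.09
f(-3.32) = -8.08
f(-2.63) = -1.94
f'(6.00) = -27.00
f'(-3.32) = 10.28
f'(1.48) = -8.92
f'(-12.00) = 45.00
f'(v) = -4*v - 3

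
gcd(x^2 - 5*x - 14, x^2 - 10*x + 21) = x - 7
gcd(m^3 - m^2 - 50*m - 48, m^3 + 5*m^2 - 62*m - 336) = m^2 - 2*m - 48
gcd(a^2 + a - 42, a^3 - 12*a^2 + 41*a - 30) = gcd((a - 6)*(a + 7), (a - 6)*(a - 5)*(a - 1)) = a - 6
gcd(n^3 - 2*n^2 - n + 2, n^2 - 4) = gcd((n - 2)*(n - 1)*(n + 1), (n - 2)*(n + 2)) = n - 2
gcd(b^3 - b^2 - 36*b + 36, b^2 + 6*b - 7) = b - 1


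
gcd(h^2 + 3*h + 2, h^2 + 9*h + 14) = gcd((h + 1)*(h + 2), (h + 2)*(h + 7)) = h + 2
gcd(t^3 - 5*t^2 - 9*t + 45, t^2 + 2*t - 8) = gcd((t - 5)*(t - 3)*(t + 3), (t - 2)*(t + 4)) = 1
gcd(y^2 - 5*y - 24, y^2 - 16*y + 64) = y - 8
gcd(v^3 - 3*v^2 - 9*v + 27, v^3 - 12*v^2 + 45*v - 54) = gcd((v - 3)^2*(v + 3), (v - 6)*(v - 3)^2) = v^2 - 6*v + 9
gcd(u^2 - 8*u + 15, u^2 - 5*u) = u - 5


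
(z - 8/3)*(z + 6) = z^2 + 10*z/3 - 16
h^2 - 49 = (h - 7)*(h + 7)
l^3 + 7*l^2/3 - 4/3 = (l - 2/3)*(l + 1)*(l + 2)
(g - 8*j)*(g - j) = g^2 - 9*g*j + 8*j^2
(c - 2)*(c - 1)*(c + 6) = c^3 + 3*c^2 - 16*c + 12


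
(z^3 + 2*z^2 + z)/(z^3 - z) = (z + 1)/(z - 1)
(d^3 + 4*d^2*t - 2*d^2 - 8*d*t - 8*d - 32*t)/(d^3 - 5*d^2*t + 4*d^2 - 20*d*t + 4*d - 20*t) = (-d^2 - 4*d*t + 4*d + 16*t)/(-d^2 + 5*d*t - 2*d + 10*t)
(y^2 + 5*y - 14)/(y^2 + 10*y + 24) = (y^2 + 5*y - 14)/(y^2 + 10*y + 24)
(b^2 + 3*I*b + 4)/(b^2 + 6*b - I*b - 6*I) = (b + 4*I)/(b + 6)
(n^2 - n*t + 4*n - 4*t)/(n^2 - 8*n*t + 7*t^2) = (-n - 4)/(-n + 7*t)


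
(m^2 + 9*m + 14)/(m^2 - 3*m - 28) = (m^2 + 9*m + 14)/(m^2 - 3*m - 28)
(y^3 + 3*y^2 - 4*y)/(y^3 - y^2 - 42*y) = (-y^2 - 3*y + 4)/(-y^2 + y + 42)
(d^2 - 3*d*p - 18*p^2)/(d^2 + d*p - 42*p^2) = (d + 3*p)/(d + 7*p)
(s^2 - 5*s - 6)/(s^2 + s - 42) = (s + 1)/(s + 7)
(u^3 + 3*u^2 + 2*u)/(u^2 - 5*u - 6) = u*(u + 2)/(u - 6)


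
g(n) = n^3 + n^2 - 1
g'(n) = 3*n^2 + 2*n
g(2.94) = 33.06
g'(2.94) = 31.81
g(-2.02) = -5.16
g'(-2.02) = 8.20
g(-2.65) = -12.59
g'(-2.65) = 15.77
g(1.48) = 4.43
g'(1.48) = 9.53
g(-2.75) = -14.23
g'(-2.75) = 17.19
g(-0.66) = -0.85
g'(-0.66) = -0.01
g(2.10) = 12.67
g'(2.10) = 17.43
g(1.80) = 8.07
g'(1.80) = 13.32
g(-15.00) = -3151.00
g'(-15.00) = 645.00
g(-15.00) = -3151.00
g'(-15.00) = 645.00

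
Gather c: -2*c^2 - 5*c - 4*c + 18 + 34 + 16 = -2*c^2 - 9*c + 68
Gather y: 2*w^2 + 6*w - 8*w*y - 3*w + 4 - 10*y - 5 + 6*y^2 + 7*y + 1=2*w^2 + 3*w + 6*y^2 + y*(-8*w - 3)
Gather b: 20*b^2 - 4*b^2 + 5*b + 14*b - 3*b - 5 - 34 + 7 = 16*b^2 + 16*b - 32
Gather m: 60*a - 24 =60*a - 24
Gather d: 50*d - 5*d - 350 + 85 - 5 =45*d - 270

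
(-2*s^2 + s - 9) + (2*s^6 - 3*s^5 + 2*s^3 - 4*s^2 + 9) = 2*s^6 - 3*s^5 + 2*s^3 - 6*s^2 + s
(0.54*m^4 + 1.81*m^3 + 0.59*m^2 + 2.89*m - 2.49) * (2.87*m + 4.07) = 1.5498*m^5 + 7.3925*m^4 + 9.06*m^3 + 10.6956*m^2 + 4.616*m - 10.1343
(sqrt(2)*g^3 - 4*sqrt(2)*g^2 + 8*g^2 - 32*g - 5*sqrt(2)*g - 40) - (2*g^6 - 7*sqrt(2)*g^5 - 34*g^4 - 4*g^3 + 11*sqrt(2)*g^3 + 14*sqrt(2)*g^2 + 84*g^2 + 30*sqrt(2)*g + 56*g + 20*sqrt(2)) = -2*g^6 + 7*sqrt(2)*g^5 + 34*g^4 - 10*sqrt(2)*g^3 + 4*g^3 - 76*g^2 - 18*sqrt(2)*g^2 - 88*g - 35*sqrt(2)*g - 40 - 20*sqrt(2)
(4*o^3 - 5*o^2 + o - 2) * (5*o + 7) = 20*o^4 + 3*o^3 - 30*o^2 - 3*o - 14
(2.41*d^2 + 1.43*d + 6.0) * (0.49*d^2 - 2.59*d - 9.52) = 1.1809*d^4 - 5.5412*d^3 - 23.7069*d^2 - 29.1536*d - 57.12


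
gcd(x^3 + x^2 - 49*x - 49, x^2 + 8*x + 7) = x^2 + 8*x + 7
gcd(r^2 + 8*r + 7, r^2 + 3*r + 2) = r + 1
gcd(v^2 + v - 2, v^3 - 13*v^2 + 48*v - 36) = v - 1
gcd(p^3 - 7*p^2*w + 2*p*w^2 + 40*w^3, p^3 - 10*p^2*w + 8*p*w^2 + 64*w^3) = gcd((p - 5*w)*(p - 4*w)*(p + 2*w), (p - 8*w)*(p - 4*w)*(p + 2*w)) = p^2 - 2*p*w - 8*w^2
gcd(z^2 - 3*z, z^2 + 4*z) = z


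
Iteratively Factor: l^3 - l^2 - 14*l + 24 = (l - 3)*(l^2 + 2*l - 8) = (l - 3)*(l + 4)*(l - 2)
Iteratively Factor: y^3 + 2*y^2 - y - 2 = (y + 1)*(y^2 + y - 2) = (y - 1)*(y + 1)*(y + 2)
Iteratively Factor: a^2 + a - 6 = (a - 2)*(a + 3)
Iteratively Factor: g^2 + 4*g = (g + 4)*(g)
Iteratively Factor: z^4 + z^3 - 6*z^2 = (z + 3)*(z^3 - 2*z^2) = z*(z + 3)*(z^2 - 2*z) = z^2*(z + 3)*(z - 2)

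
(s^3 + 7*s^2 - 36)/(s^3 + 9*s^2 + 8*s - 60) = (s + 3)/(s + 5)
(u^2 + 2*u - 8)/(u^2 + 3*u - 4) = (u - 2)/(u - 1)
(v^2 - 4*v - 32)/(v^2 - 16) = (v - 8)/(v - 4)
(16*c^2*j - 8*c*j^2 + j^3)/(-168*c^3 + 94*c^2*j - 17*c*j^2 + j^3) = j*(-4*c + j)/(42*c^2 - 13*c*j + j^2)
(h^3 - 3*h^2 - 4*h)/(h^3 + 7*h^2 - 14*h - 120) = h*(h + 1)/(h^2 + 11*h + 30)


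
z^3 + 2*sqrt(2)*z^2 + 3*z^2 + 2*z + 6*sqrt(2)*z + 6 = (z + 3)*(z + sqrt(2))^2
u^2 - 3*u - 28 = (u - 7)*(u + 4)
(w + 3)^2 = w^2 + 6*w + 9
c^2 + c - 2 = (c - 1)*(c + 2)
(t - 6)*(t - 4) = t^2 - 10*t + 24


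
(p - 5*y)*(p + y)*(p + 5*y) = p^3 + p^2*y - 25*p*y^2 - 25*y^3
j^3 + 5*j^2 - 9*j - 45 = (j - 3)*(j + 3)*(j + 5)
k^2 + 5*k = k*(k + 5)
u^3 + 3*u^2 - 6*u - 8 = (u - 2)*(u + 1)*(u + 4)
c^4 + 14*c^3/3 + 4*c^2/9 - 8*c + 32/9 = (c - 2/3)^2*(c + 2)*(c + 4)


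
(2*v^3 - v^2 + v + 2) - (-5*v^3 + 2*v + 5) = 7*v^3 - v^2 - v - 3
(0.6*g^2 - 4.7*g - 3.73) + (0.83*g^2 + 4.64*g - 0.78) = 1.43*g^2 - 0.0600000000000005*g - 4.51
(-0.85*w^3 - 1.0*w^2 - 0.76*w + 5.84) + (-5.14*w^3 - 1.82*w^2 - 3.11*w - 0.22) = -5.99*w^3 - 2.82*w^2 - 3.87*w + 5.62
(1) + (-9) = -8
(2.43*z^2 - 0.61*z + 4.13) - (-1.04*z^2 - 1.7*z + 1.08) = 3.47*z^2 + 1.09*z + 3.05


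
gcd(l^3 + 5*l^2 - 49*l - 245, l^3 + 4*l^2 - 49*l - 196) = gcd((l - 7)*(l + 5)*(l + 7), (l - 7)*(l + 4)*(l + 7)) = l^2 - 49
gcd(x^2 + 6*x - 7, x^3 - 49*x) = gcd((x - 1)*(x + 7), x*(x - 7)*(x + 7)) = x + 7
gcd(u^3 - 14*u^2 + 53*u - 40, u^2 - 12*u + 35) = u - 5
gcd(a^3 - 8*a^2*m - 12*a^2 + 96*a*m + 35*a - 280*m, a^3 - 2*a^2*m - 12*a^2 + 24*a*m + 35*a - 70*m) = a^2 - 12*a + 35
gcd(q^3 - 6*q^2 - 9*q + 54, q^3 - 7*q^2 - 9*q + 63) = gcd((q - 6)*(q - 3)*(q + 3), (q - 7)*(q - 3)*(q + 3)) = q^2 - 9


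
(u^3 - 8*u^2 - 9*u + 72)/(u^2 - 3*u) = u - 5 - 24/u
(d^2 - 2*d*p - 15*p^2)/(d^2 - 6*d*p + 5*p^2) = (-d - 3*p)/(-d + p)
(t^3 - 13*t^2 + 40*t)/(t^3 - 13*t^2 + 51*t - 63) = t*(t^2 - 13*t + 40)/(t^3 - 13*t^2 + 51*t - 63)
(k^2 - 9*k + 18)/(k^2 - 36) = (k - 3)/(k + 6)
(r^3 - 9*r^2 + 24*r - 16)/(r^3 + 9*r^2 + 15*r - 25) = (r^2 - 8*r + 16)/(r^2 + 10*r + 25)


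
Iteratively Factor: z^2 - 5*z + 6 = (z - 2)*(z - 3)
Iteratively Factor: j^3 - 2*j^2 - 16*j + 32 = (j - 4)*(j^2 + 2*j - 8) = (j - 4)*(j - 2)*(j + 4)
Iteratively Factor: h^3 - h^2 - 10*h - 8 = (h + 2)*(h^2 - 3*h - 4) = (h - 4)*(h + 2)*(h + 1)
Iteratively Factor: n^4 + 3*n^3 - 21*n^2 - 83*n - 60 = (n - 5)*(n^3 + 8*n^2 + 19*n + 12) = (n - 5)*(n + 1)*(n^2 + 7*n + 12) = (n - 5)*(n + 1)*(n + 4)*(n + 3)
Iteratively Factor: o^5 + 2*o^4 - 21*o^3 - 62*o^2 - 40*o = (o + 1)*(o^4 + o^3 - 22*o^2 - 40*o) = o*(o + 1)*(o^3 + o^2 - 22*o - 40) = o*(o - 5)*(o + 1)*(o^2 + 6*o + 8) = o*(o - 5)*(o + 1)*(o + 4)*(o + 2)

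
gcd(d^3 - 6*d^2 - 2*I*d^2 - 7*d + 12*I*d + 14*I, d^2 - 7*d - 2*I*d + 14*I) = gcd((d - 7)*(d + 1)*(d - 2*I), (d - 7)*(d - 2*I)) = d^2 + d*(-7 - 2*I) + 14*I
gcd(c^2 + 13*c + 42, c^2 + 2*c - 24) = c + 6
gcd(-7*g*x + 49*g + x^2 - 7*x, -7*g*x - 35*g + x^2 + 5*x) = -7*g + x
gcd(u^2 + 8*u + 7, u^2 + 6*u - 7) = u + 7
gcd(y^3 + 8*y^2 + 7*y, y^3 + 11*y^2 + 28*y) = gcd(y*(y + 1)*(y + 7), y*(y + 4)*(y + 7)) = y^2 + 7*y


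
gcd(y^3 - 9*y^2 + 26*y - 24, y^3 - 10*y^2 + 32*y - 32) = y^2 - 6*y + 8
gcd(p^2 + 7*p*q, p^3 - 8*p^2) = p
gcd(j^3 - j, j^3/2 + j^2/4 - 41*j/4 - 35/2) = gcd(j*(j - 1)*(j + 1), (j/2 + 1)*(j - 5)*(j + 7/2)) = 1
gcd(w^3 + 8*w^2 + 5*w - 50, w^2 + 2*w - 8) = w - 2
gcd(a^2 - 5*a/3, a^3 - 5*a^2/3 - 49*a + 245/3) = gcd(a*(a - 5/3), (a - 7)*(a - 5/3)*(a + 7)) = a - 5/3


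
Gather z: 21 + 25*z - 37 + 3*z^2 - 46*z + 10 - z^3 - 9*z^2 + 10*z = -z^3 - 6*z^2 - 11*z - 6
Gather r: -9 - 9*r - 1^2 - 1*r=-10*r - 10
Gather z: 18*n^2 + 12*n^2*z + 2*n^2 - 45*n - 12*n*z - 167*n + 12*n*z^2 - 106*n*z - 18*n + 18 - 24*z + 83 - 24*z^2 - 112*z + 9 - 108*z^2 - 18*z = 20*n^2 - 230*n + z^2*(12*n - 132) + z*(12*n^2 - 118*n - 154) + 110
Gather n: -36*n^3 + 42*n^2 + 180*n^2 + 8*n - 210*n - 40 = -36*n^3 + 222*n^2 - 202*n - 40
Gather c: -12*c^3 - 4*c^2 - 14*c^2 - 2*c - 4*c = -12*c^3 - 18*c^2 - 6*c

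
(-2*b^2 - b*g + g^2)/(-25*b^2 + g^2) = (2*b^2 + b*g - g^2)/(25*b^2 - g^2)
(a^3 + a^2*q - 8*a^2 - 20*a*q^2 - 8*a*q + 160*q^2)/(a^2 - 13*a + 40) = (a^2 + a*q - 20*q^2)/(a - 5)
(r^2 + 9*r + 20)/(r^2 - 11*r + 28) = (r^2 + 9*r + 20)/(r^2 - 11*r + 28)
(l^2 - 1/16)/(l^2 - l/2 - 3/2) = (1 - 16*l^2)/(8*(-2*l^2 + l + 3))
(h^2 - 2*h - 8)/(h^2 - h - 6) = (h - 4)/(h - 3)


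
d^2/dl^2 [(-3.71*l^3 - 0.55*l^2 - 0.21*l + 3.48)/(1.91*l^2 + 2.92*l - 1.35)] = (-1.4210854715202e-14*l^5 - 5.6843418860808e-14*l^4 - 77.79564*l^3 + 155.412198*l^2 + 72.634176*l + 73.629714)/(6.967871*l^6 + 31.957356*l^5 + 34.081467*l^4 - 20.278232*l^3 - 24.088995*l^2 + 15.9651*l - 2.460375)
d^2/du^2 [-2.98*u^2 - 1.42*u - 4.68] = -5.96000000000000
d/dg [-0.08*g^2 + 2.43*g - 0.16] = 2.43 - 0.16*g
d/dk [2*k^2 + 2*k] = 4*k + 2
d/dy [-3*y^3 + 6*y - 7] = 6 - 9*y^2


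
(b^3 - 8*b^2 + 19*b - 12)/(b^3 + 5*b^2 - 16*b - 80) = (b^2 - 4*b + 3)/(b^2 + 9*b + 20)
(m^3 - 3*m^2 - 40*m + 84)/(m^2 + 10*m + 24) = (m^2 - 9*m + 14)/(m + 4)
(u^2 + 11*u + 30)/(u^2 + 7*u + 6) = (u + 5)/(u + 1)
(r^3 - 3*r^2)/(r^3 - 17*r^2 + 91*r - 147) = r^2/(r^2 - 14*r + 49)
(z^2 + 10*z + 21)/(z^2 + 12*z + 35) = (z + 3)/(z + 5)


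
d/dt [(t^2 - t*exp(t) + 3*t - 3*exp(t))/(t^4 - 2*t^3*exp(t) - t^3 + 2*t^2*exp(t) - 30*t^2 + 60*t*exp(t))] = (t*(-t*exp(t) + 2*t - 4*exp(t) + 3)*(t^3 - 2*t^2*exp(t) - t^2 + 2*t*exp(t) - 30*t + 60*exp(t)) + (t^2 - t*exp(t) + 3*t - 3*exp(t))*(2*t^3*exp(t) - 4*t^3 + 4*t^2*exp(t) + 3*t^2 - 64*t*exp(t) + 60*t - 60*exp(t)))/(t^2*(t^3 - 2*t^2*exp(t) - t^2 + 2*t*exp(t) - 30*t + 60*exp(t))^2)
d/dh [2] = 0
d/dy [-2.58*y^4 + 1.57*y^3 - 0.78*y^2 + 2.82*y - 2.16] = -10.32*y^3 + 4.71*y^2 - 1.56*y + 2.82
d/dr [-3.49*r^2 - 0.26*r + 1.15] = -6.98*r - 0.26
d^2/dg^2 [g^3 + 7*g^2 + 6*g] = 6*g + 14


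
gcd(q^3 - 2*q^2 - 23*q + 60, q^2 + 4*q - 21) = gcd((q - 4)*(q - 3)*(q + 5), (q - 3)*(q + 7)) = q - 3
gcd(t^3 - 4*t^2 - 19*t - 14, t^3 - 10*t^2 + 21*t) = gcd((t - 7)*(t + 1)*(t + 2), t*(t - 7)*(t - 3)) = t - 7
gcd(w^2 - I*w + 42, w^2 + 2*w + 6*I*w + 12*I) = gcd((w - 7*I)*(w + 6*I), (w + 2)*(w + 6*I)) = w + 6*I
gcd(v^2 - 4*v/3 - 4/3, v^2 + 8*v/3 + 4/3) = v + 2/3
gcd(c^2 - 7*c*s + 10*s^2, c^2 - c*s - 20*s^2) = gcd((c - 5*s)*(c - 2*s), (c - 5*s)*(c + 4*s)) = -c + 5*s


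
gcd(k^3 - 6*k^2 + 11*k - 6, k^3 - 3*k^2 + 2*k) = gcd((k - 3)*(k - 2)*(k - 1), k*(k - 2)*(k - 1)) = k^2 - 3*k + 2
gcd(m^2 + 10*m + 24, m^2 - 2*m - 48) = m + 6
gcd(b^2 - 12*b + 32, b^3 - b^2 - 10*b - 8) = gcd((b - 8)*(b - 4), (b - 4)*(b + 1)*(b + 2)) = b - 4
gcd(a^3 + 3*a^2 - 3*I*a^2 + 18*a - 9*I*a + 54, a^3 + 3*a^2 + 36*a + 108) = a^2 + a*(3 - 6*I) - 18*I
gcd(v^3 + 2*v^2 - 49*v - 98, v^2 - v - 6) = v + 2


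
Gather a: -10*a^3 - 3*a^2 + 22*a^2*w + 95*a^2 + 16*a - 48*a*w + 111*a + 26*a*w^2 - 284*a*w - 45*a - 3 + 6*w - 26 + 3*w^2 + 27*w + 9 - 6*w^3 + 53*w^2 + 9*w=-10*a^3 + a^2*(22*w + 92) + a*(26*w^2 - 332*w + 82) - 6*w^3 + 56*w^2 + 42*w - 20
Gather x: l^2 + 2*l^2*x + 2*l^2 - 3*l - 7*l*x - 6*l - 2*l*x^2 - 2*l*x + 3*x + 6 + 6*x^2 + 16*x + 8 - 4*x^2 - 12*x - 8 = 3*l^2 - 9*l + x^2*(2 - 2*l) + x*(2*l^2 - 9*l + 7) + 6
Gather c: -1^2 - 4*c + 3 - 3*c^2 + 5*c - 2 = -3*c^2 + c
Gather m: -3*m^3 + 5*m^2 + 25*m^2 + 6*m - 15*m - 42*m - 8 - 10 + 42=-3*m^3 + 30*m^2 - 51*m + 24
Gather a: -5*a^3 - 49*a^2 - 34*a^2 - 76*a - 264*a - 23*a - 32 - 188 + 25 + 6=-5*a^3 - 83*a^2 - 363*a - 189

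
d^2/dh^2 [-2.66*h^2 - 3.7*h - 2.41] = -5.32000000000000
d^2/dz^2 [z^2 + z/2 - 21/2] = 2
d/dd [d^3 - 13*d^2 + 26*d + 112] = 3*d^2 - 26*d + 26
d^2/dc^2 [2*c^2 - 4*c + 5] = 4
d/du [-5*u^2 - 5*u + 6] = -10*u - 5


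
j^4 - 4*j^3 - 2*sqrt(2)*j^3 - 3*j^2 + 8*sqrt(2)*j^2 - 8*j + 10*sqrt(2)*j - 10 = (j - 5)*(j + 1)*(j - sqrt(2))^2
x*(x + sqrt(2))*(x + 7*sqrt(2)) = x^3 + 8*sqrt(2)*x^2 + 14*x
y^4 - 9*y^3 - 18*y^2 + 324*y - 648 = (y - 6)^2*(y - 3)*(y + 6)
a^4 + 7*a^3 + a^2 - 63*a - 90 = (a - 3)*(a + 2)*(a + 3)*(a + 5)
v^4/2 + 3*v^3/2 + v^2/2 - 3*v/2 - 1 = (v/2 + 1/2)*(v - 1)*(v + 1)*(v + 2)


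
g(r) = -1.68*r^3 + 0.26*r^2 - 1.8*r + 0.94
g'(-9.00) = -414.72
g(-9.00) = 1262.92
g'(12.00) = -721.32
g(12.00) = -2886.26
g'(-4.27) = -95.91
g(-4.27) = 144.16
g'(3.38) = -57.62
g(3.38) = -67.05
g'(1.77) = -16.67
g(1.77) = -10.75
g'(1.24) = -8.90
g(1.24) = -4.10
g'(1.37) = -10.55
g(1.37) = -5.36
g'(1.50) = -12.36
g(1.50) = -6.84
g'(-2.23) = -28.02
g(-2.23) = 24.88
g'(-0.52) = -3.43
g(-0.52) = 2.18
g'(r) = -5.04*r^2 + 0.52*r - 1.8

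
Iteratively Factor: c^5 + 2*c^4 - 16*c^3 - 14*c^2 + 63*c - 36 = (c - 1)*(c^4 + 3*c^3 - 13*c^2 - 27*c + 36) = (c - 1)*(c + 4)*(c^3 - c^2 - 9*c + 9) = (c - 1)*(c + 3)*(c + 4)*(c^2 - 4*c + 3) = (c - 1)^2*(c + 3)*(c + 4)*(c - 3)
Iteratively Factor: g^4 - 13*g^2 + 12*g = (g - 3)*(g^3 + 3*g^2 - 4*g) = (g - 3)*(g - 1)*(g^2 + 4*g) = (g - 3)*(g - 1)*(g + 4)*(g)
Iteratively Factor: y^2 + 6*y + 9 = (y + 3)*(y + 3)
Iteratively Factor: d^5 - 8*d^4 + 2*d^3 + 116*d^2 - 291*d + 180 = (d - 3)*(d^4 - 5*d^3 - 13*d^2 + 77*d - 60) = (d - 3)^2*(d^3 - 2*d^2 - 19*d + 20) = (d - 5)*(d - 3)^2*(d^2 + 3*d - 4) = (d - 5)*(d - 3)^2*(d - 1)*(d + 4)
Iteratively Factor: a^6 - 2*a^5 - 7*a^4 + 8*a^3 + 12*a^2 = (a + 2)*(a^5 - 4*a^4 + a^3 + 6*a^2) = a*(a + 2)*(a^4 - 4*a^3 + a^2 + 6*a) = a^2*(a + 2)*(a^3 - 4*a^2 + a + 6) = a^2*(a - 3)*(a + 2)*(a^2 - a - 2) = a^2*(a - 3)*(a - 2)*(a + 2)*(a + 1)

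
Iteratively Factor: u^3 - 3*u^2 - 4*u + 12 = (u + 2)*(u^2 - 5*u + 6) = (u - 3)*(u + 2)*(u - 2)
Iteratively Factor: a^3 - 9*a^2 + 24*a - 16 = (a - 1)*(a^2 - 8*a + 16) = (a - 4)*(a - 1)*(a - 4)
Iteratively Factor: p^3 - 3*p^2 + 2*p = (p - 2)*(p^2 - p) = p*(p - 2)*(p - 1)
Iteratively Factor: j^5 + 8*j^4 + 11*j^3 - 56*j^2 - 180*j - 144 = (j - 3)*(j^4 + 11*j^3 + 44*j^2 + 76*j + 48) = (j - 3)*(j + 3)*(j^3 + 8*j^2 + 20*j + 16) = (j - 3)*(j + 3)*(j + 4)*(j^2 + 4*j + 4) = (j - 3)*(j + 2)*(j + 3)*(j + 4)*(j + 2)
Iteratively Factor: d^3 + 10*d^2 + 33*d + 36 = (d + 4)*(d^2 + 6*d + 9) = (d + 3)*(d + 4)*(d + 3)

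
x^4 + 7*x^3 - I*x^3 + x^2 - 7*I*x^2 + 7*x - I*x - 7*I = (x + 7)*(x - I)^2*(x + I)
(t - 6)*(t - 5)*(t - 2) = t^3 - 13*t^2 + 52*t - 60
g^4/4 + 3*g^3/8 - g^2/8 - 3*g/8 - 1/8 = (g/2 + 1/2)^2*(g - 1)*(g + 1/2)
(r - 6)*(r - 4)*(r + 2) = r^3 - 8*r^2 + 4*r + 48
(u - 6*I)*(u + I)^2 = u^3 - 4*I*u^2 + 11*u + 6*I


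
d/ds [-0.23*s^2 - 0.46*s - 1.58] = -0.46*s - 0.46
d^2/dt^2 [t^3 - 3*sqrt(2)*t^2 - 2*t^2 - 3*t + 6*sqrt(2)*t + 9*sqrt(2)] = 6*t - 6*sqrt(2) - 4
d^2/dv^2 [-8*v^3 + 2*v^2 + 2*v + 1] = 4 - 48*v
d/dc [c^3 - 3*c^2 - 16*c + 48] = 3*c^2 - 6*c - 16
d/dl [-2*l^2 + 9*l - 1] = 9 - 4*l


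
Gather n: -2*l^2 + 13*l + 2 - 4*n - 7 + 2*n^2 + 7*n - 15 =-2*l^2 + 13*l + 2*n^2 + 3*n - 20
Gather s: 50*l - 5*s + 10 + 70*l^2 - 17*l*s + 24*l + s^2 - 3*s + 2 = 70*l^2 + 74*l + s^2 + s*(-17*l - 8) + 12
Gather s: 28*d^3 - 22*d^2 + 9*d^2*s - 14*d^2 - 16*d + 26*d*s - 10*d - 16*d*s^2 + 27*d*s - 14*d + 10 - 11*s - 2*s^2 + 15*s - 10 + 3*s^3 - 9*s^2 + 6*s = 28*d^3 - 36*d^2 - 40*d + 3*s^3 + s^2*(-16*d - 11) + s*(9*d^2 + 53*d + 10)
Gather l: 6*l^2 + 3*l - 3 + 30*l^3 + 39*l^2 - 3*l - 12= 30*l^3 + 45*l^2 - 15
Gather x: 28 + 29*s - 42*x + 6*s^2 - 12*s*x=6*s^2 + 29*s + x*(-12*s - 42) + 28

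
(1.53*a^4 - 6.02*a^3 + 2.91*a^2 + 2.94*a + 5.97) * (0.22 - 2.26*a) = -3.4578*a^5 + 13.9418*a^4 - 7.901*a^3 - 6.0042*a^2 - 12.8454*a + 1.3134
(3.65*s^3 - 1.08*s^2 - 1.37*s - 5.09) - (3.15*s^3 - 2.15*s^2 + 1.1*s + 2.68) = 0.5*s^3 + 1.07*s^2 - 2.47*s - 7.77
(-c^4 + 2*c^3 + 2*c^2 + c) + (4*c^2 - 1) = -c^4 + 2*c^3 + 6*c^2 + c - 1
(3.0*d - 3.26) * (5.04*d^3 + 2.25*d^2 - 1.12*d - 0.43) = 15.12*d^4 - 9.6804*d^3 - 10.695*d^2 + 2.3612*d + 1.4018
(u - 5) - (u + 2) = -7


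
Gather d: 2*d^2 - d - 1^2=2*d^2 - d - 1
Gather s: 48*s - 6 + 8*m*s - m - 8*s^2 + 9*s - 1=-m - 8*s^2 + s*(8*m + 57) - 7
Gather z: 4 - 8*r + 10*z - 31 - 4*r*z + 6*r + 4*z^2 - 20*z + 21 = -2*r + 4*z^2 + z*(-4*r - 10) - 6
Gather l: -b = -b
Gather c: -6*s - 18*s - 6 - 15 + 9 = -24*s - 12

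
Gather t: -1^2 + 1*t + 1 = t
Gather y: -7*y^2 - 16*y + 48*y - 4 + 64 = -7*y^2 + 32*y + 60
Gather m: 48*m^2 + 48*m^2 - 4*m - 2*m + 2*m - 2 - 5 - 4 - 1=96*m^2 - 4*m - 12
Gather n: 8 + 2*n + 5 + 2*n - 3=4*n + 10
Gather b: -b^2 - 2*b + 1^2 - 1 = -b^2 - 2*b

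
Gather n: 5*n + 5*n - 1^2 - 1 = 10*n - 2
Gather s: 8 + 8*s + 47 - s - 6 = 7*s + 49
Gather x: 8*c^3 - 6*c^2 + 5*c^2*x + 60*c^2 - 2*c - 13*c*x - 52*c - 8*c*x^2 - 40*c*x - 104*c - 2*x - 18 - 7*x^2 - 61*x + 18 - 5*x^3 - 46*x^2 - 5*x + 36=8*c^3 + 54*c^2 - 158*c - 5*x^3 + x^2*(-8*c - 53) + x*(5*c^2 - 53*c - 68) + 36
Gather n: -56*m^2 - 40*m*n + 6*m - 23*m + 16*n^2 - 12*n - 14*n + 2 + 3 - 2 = -56*m^2 - 17*m + 16*n^2 + n*(-40*m - 26) + 3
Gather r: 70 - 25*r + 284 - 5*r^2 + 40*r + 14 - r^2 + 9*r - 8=-6*r^2 + 24*r + 360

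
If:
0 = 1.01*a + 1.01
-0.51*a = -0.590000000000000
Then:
No Solution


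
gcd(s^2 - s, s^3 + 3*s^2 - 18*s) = s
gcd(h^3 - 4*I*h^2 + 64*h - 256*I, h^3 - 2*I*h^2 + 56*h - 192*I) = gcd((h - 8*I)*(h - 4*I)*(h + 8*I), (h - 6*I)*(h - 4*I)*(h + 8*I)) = h^2 + 4*I*h + 32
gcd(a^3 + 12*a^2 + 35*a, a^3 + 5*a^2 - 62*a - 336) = a + 7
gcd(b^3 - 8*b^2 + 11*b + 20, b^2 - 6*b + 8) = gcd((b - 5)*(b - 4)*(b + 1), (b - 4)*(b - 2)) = b - 4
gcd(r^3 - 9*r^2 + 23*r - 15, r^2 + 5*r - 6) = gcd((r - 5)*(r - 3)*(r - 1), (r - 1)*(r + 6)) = r - 1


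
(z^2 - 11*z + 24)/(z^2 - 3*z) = (z - 8)/z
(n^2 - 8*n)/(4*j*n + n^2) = (n - 8)/(4*j + n)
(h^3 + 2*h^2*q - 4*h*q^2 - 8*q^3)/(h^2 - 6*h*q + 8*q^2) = (-h^2 - 4*h*q - 4*q^2)/(-h + 4*q)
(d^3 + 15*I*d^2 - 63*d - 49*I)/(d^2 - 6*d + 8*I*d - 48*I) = (d^3 + 15*I*d^2 - 63*d - 49*I)/(d^2 + d*(-6 + 8*I) - 48*I)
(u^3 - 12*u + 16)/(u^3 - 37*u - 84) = (-u^3 + 12*u - 16)/(-u^3 + 37*u + 84)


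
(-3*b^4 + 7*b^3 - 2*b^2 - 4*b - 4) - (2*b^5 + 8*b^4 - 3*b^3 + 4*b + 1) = -2*b^5 - 11*b^4 + 10*b^3 - 2*b^2 - 8*b - 5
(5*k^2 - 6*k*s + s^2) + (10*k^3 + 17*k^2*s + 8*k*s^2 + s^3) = 10*k^3 + 17*k^2*s + 5*k^2 + 8*k*s^2 - 6*k*s + s^3 + s^2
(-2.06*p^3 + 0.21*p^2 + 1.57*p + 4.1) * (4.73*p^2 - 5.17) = -9.7438*p^5 + 0.9933*p^4 + 18.0763*p^3 + 18.3073*p^2 - 8.1169*p - 21.197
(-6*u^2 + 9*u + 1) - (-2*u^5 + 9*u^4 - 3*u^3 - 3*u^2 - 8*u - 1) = 2*u^5 - 9*u^4 + 3*u^3 - 3*u^2 + 17*u + 2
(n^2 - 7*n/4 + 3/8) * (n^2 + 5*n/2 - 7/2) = n^4 + 3*n^3/4 - 15*n^2/2 + 113*n/16 - 21/16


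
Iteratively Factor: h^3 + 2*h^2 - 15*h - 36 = (h + 3)*(h^2 - h - 12) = (h - 4)*(h + 3)*(h + 3)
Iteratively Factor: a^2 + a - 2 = (a - 1)*(a + 2)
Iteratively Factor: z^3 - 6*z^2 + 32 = (z + 2)*(z^2 - 8*z + 16) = (z - 4)*(z + 2)*(z - 4)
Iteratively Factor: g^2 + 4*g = (g)*(g + 4)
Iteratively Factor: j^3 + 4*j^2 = (j)*(j^2 + 4*j) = j^2*(j + 4)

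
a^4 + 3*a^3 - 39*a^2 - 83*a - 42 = (a - 6)*(a + 1)^2*(a + 7)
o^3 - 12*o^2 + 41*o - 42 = (o - 7)*(o - 3)*(o - 2)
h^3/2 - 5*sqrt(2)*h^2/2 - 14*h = h*(h/2 + sqrt(2))*(h - 7*sqrt(2))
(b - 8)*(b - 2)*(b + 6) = b^3 - 4*b^2 - 44*b + 96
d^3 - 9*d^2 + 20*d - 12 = (d - 6)*(d - 2)*(d - 1)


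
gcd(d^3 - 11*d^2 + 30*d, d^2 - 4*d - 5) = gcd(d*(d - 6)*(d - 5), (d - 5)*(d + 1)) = d - 5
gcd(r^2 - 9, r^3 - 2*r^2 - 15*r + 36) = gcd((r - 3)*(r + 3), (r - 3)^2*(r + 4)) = r - 3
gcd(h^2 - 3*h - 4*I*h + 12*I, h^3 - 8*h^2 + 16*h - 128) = h - 4*I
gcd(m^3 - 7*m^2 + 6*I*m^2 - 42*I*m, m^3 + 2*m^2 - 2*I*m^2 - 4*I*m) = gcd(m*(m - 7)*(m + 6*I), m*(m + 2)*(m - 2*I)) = m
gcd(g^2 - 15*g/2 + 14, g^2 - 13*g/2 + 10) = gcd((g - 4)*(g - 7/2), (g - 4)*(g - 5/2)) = g - 4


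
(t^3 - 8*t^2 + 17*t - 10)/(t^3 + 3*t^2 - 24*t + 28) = (t^2 - 6*t + 5)/(t^2 + 5*t - 14)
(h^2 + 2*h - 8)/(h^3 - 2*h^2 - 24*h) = (h - 2)/(h*(h - 6))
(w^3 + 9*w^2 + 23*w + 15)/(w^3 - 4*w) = (w^3 + 9*w^2 + 23*w + 15)/(w*(w^2 - 4))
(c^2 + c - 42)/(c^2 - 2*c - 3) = (-c^2 - c + 42)/(-c^2 + 2*c + 3)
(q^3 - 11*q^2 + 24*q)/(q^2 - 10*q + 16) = q*(q - 3)/(q - 2)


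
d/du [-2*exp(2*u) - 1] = -4*exp(2*u)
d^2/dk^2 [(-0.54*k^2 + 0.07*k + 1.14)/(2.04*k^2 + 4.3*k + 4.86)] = (3.5527136788005e-15*k^4 + 10.056384*k^3 + 60.588*k^2 + 55.836432*k - 8.88252000000001)/(8.489664*k^6 + 53.68464*k^5 + 173.834928*k^4 + 335.29852*k^3 + 414.136152*k^2 + 304.69284*k + 114.791256)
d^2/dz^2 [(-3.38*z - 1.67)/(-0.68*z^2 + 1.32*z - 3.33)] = ((6.652 - 13.7904*z)*(0.68*z^2 - 1.32*z + 3.33) + (1.36*z - 1.32)*(2.72*z - 2.64)*(3.38*z + 1.67))/(0.68*z^2 - 1.32*z + 3.33)^3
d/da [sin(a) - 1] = cos(a)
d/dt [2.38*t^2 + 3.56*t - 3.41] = 4.76*t + 3.56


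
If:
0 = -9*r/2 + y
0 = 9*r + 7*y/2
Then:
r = 0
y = 0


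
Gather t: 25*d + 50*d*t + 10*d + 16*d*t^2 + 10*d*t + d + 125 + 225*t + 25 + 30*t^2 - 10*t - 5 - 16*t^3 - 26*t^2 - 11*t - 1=36*d - 16*t^3 + t^2*(16*d + 4) + t*(60*d + 204) + 144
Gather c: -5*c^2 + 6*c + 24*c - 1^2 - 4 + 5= -5*c^2 + 30*c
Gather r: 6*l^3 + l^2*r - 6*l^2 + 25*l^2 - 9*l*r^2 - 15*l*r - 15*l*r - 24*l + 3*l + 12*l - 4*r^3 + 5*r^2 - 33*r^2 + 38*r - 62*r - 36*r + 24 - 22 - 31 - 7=6*l^3 + 19*l^2 - 9*l - 4*r^3 + r^2*(-9*l - 28) + r*(l^2 - 30*l - 60) - 36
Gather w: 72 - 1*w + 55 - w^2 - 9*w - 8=-w^2 - 10*w + 119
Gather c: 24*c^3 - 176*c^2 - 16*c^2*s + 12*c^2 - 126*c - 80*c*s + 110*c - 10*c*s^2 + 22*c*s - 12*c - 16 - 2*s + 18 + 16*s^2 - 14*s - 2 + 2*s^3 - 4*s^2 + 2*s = 24*c^3 + c^2*(-16*s - 164) + c*(-10*s^2 - 58*s - 28) + 2*s^3 + 12*s^2 - 14*s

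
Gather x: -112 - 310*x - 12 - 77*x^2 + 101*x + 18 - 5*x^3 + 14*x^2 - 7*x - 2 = -5*x^3 - 63*x^2 - 216*x - 108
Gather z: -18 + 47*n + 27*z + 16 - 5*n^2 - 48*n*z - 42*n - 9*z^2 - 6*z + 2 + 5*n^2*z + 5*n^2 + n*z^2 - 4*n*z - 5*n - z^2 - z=z^2*(n - 10) + z*(5*n^2 - 52*n + 20)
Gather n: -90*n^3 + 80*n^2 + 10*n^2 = -90*n^3 + 90*n^2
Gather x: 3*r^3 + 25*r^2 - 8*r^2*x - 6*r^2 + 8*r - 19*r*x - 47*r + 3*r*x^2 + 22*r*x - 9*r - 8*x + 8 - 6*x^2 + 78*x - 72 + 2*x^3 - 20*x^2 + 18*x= 3*r^3 + 19*r^2 - 48*r + 2*x^3 + x^2*(3*r - 26) + x*(-8*r^2 + 3*r + 88) - 64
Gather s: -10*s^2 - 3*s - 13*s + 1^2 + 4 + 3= -10*s^2 - 16*s + 8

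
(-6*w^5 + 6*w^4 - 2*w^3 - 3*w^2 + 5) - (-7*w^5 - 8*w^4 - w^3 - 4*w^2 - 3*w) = w^5 + 14*w^4 - w^3 + w^2 + 3*w + 5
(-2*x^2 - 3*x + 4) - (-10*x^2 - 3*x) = 8*x^2 + 4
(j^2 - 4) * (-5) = 20 - 5*j^2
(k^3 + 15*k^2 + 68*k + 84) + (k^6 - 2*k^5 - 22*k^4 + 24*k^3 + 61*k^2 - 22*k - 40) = k^6 - 2*k^5 - 22*k^4 + 25*k^3 + 76*k^2 + 46*k + 44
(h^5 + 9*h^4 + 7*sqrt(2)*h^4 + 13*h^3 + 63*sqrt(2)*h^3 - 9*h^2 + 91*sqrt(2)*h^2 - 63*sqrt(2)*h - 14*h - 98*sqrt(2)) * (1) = h^5 + 9*h^4 + 7*sqrt(2)*h^4 + 13*h^3 + 63*sqrt(2)*h^3 - 9*h^2 + 91*sqrt(2)*h^2 - 63*sqrt(2)*h - 14*h - 98*sqrt(2)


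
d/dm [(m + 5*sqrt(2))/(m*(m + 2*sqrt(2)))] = (-m^2 - 10*sqrt(2)*m - 20)/(m^2*(m^2 + 4*sqrt(2)*m + 8))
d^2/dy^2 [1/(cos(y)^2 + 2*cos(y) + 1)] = 2*(cos(y) - cos(2*y) + 2)/(cos(y) + 1)^4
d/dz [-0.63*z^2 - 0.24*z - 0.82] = -1.26*z - 0.24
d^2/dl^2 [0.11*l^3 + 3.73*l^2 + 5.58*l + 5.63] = 0.66*l + 7.46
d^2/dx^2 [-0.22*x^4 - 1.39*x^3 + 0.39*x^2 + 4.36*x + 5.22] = -2.64*x^2 - 8.34*x + 0.78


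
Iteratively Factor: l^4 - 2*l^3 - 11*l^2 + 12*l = (l - 4)*(l^3 + 2*l^2 - 3*l) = l*(l - 4)*(l^2 + 2*l - 3) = l*(l - 4)*(l - 1)*(l + 3)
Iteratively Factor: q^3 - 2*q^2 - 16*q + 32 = (q + 4)*(q^2 - 6*q + 8) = (q - 2)*(q + 4)*(q - 4)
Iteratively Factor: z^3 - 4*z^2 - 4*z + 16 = (z + 2)*(z^2 - 6*z + 8) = (z - 4)*(z + 2)*(z - 2)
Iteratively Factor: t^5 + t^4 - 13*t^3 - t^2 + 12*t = (t - 1)*(t^4 + 2*t^3 - 11*t^2 - 12*t) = (t - 1)*(t + 1)*(t^3 + t^2 - 12*t) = (t - 3)*(t - 1)*(t + 1)*(t^2 + 4*t) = (t - 3)*(t - 1)*(t + 1)*(t + 4)*(t)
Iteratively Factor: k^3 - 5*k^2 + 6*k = (k - 2)*(k^2 - 3*k) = k*(k - 2)*(k - 3)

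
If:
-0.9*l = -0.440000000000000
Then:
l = 0.49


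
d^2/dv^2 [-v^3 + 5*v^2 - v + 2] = 10 - 6*v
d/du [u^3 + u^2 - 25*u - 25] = 3*u^2 + 2*u - 25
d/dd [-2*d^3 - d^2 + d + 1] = -6*d^2 - 2*d + 1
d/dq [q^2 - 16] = 2*q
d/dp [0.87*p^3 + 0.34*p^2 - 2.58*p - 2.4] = 2.61*p^2 + 0.68*p - 2.58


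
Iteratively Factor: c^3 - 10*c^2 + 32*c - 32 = (c - 4)*(c^2 - 6*c + 8) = (c - 4)*(c - 2)*(c - 4)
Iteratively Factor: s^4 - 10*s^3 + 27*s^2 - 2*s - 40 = (s + 1)*(s^3 - 11*s^2 + 38*s - 40) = (s - 2)*(s + 1)*(s^2 - 9*s + 20) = (s - 5)*(s - 2)*(s + 1)*(s - 4)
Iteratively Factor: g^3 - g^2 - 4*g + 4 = (g - 1)*(g^2 - 4) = (g - 1)*(g + 2)*(g - 2)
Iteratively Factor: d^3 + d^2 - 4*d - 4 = (d + 2)*(d^2 - d - 2) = (d + 1)*(d + 2)*(d - 2)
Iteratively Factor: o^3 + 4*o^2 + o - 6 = (o + 3)*(o^2 + o - 2) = (o + 2)*(o + 3)*(o - 1)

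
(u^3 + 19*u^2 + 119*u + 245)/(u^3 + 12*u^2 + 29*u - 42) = (u^2 + 12*u + 35)/(u^2 + 5*u - 6)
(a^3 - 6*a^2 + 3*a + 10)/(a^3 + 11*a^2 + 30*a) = (a^3 - 6*a^2 + 3*a + 10)/(a*(a^2 + 11*a + 30))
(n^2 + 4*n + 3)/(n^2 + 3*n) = (n + 1)/n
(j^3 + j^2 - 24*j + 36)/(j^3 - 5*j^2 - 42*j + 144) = (j - 2)/(j - 8)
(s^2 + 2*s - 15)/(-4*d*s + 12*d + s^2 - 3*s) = (s + 5)/(-4*d + s)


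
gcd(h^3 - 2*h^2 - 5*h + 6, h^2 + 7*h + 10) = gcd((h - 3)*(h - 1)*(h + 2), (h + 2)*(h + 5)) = h + 2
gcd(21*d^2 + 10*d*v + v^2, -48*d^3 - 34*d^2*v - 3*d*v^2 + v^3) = 3*d + v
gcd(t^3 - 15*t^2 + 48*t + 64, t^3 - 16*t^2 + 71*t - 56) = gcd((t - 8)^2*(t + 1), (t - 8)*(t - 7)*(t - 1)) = t - 8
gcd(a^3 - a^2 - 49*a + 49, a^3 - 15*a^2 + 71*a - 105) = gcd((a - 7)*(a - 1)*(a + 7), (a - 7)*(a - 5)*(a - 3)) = a - 7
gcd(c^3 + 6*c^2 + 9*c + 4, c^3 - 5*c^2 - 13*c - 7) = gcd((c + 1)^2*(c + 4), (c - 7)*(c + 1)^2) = c^2 + 2*c + 1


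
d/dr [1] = 0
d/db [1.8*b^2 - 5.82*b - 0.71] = 3.6*b - 5.82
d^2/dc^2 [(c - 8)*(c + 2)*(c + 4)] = 6*c - 4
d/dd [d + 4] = 1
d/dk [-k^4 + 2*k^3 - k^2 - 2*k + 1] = -4*k^3 + 6*k^2 - 2*k - 2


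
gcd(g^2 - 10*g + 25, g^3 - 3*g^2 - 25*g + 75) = g - 5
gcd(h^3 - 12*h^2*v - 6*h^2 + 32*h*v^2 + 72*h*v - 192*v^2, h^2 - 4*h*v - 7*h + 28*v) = -h + 4*v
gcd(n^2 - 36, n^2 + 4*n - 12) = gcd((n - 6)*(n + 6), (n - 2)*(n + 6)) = n + 6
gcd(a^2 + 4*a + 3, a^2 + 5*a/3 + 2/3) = a + 1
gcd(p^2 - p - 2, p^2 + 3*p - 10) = p - 2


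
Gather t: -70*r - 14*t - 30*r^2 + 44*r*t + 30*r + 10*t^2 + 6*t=-30*r^2 - 40*r + 10*t^2 + t*(44*r - 8)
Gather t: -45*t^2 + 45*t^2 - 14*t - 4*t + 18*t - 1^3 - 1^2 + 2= 0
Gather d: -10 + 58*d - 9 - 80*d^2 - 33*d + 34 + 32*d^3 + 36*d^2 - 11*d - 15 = 32*d^3 - 44*d^2 + 14*d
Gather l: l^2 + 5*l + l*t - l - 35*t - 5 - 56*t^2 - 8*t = l^2 + l*(t + 4) - 56*t^2 - 43*t - 5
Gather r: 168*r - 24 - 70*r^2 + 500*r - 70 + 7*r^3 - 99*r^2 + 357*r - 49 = 7*r^3 - 169*r^2 + 1025*r - 143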